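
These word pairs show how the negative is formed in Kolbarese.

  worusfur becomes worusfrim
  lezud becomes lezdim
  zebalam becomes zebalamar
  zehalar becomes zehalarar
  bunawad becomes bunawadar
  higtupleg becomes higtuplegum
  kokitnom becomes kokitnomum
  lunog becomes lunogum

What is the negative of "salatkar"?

"salatkar" has last vowel 'a'. The stems whose last vowel is 'a' (zebalam → zebalamar, zehalar → zehalarar, bunawad → bunawadar) add -ar.
So salatkar → salatkarar.

salatkarar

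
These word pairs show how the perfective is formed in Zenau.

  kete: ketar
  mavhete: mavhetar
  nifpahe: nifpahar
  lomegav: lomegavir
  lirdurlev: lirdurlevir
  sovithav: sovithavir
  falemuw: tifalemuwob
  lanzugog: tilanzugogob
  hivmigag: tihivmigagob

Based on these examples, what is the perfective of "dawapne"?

kete and lirdurlev both have last vowel 'e' yet inflect differently (ketar, lirdurlevir), so the last vowel is not what conditions the rule; the final letter is.
"dawapne" ends in -e. The stems ending in -e (kete → ketar, mavhete → mavhetar, nifpahe → nifpahar) drop the final letter and add -ar.
The other patterns: stems ending in -v add -ir; stems ending in -g or -w add ti- … -ob around the stem.
So dawapne → dawapnar.

dawapnar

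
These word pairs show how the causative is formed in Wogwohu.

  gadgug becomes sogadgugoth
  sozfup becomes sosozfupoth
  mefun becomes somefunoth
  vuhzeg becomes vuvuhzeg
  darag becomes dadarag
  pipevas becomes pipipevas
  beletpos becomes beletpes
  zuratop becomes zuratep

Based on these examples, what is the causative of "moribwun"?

somoribwunoth

gadgug and vuhzeg both end in -g yet inflect differently (sogadgugoth, vuvuhzeg), so the final letter is not what conditions the rule; the last vowel is.
"moribwun" has last vowel 'u'. The stems whose last vowel is 'u' (gadgug → sogadgugoth, sozfup → sosozfupoth, mefun → somefunoth) add so- … -oth around the stem.
The other patterns: stems whose last vowel is 'a' or 'e' repeat the first consonant+vowel as a prefix; stems whose last vowel is 'o' change the last vowel to 'e'.
So moribwun → somoribwunoth.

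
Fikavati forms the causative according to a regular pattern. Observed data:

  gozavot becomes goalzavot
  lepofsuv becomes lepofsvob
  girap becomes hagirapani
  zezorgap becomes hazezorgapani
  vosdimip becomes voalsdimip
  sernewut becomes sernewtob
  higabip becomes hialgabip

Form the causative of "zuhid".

"zuhid" has last vowel 'i'. The stems whose last vowel is 'i' (higabip → hialgabip, vosdimip → voalsdimip) insert -al- after the first vowel.
The other patterns: stems whose last vowel is 'a' add ha- … -ani around the stem; stems whose last vowel is 'u' delete the last vowel and add -ob.
So zuhid → zualhid.

zualhid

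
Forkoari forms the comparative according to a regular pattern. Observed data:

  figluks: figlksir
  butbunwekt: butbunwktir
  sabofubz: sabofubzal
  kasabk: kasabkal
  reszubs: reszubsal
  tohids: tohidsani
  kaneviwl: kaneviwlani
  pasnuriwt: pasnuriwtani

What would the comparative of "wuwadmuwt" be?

"wuwadmuwt" has second-to-last letter 'w'. The stems whose second-to-last letter is 'w' (kaneviwl → kaneviwlani, pasnuriwt → pasnuriwtani) add -ani.
So wuwadmuwt → wuwadmuwtani.

wuwadmuwtani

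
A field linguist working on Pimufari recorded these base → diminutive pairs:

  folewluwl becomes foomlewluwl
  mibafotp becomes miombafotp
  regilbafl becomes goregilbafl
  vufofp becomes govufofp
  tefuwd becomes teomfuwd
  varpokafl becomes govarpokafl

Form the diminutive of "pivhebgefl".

vufofp and mibafotp both end in -p yet inflect differently (govufofp, miombafotp), so the final letter is not what conditions the rule; the second-to-last letter is.
"pivhebgefl" has second-to-last letter 'f'. The stems whose second-to-last letter is 'f' (varpokafl → govarpokafl, vufofp → govufofp, regilbafl → goregilbafl) add the prefix go-.
The other pattern: stems whose second-to-last letter is 't' or 'w' insert -om- after the first vowel.
So pivhebgefl → gopivhebgefl.

gopivhebgefl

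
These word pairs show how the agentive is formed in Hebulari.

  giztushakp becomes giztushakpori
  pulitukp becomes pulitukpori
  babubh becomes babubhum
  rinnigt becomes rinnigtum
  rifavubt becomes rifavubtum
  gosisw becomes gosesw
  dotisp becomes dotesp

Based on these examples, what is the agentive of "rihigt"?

giztushakp and dotisp both end in -p yet inflect differently (giztushakpori, dotesp), so the final letter is not what conditions the rule; the second-to-last letter is.
"rihigt" has second-to-last letter 'g'. The one such stem in the data (rinnigt → rinnigtum) adds -um, so the same rule applies.
So rihigt → rihigtum.

rihigtum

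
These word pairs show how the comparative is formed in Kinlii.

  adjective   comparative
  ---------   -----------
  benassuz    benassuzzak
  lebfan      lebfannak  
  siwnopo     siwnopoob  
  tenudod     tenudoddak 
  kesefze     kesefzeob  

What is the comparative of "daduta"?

dadutaob

"daduta" ends in a vowel. The stems ending in a vowel (kesefze → kesefzeob, siwnopo → siwnopoob) add -ob.
The other pattern: stems ending in a consonant double the final consonant and add -ak.
So daduta → dadutaob.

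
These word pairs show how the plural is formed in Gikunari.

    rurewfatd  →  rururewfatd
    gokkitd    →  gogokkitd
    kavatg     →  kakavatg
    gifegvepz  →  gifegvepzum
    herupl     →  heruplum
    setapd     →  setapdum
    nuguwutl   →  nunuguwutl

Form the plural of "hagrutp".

hahagrutp

nuguwutl and herupl both end in -l yet inflect differently (nunuguwutl, heruplum), so the final letter is not what conditions the rule; the second-to-last letter is.
"hagrutp" has second-to-last letter 't'. The stems whose second-to-last letter is 't' (nuguwutl → nunuguwutl, gokkitd → gogokkitd, kavatg → kakavatg) repeat the first consonant+vowel as a prefix.
The other pattern: stems whose second-to-last letter is 'p' add -um.
So hagrutp → hahagrutp.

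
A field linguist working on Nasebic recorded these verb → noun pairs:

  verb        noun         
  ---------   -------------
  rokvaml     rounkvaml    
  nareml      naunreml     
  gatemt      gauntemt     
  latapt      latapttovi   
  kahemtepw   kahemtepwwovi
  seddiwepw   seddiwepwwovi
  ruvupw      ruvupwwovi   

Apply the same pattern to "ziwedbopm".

ziwedbopmmovi

gatemt and latapt both end in -t yet inflect differently (gauntemt, latapttovi), so the final letter is not what conditions the rule; the second-to-last letter is.
"ziwedbopm" has second-to-last letter 'p'. The stems whose second-to-last letter is 'p' (latapt → latapttovi, kahemtepw → kahemtepwwovi, seddiwepw → seddiwepwwovi) double the final consonant and add -ovi.
So ziwedbopm → ziwedbopmmovi.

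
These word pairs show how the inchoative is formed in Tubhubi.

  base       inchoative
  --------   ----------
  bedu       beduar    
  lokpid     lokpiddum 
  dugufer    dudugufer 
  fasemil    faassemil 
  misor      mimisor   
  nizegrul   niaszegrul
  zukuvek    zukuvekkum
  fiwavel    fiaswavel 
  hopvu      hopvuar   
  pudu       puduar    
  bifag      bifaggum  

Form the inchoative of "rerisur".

rererisur

"rerisur" ends in -r. The stems ending in -r (misor → mimisor, dugufer → dudugufer) repeat the first consonant+vowel as a prefix.
So rerisur → rererisur.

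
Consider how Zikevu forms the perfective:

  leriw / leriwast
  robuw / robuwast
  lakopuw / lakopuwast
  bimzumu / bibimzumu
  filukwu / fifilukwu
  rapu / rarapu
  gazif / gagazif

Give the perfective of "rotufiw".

rotufiwast

robuw and bimzumu both have last vowel 'u' yet inflect differently (robuwast, bibimzumu), so the last vowel is not what conditions the rule; the final letter is.
"rotufiw" ends in -w. The stems ending in -w (leriw → leriwast, robuw → robuwast, lakopuw → lakopuwast) add -ast.
So rotufiw → rotufiwast.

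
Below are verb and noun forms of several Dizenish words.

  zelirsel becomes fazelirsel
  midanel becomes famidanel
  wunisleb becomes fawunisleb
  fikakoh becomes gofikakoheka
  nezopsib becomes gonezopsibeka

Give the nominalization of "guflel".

faguflel

wunisleb and nezopsib both end in -b yet inflect differently (fawunisleb, gonezopsibeka), so the final letter is not what conditions the rule; the last vowel is.
"guflel" has last vowel 'e'. The stems whose last vowel is 'e' (zelirsel → fazelirsel, midanel → famidanel, wunisleb → fawunisleb) add the prefix fa-.
The other pattern: stems whose last vowel is 'i' or 'o' add go- … -eka around the stem.
So guflel → faguflel.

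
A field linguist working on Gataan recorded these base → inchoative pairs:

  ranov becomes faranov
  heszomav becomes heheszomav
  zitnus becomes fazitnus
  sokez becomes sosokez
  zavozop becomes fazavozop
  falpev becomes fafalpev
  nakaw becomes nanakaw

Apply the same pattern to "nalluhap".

nanalluhap

ranov and heszomav both end in -v yet inflect differently (faranov, heheszomav), so the final letter is not what conditions the rule; the last vowel is.
"nalluhap" has last vowel 'a'. The stems whose last vowel is 'a' (heszomav → heheszomav, nakaw → nanakaw) repeat the first consonant+vowel as a prefix.
So nalluhap → nanalluhap.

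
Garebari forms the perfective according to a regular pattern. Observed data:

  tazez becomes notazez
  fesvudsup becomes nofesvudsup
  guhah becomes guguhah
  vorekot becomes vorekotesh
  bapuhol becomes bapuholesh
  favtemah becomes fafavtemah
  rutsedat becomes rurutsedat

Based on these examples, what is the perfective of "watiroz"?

rutsedat and vorekot both end in -t yet inflect differently (rurutsedat, vorekotesh), so the final letter is not what conditions the rule; the last vowel is.
"watiroz" has last vowel 'o'. The stems whose last vowel is 'o' (bapuhol → bapuholesh, vorekot → vorekotesh) add -esh.
So watiroz → watirozesh.

watirozesh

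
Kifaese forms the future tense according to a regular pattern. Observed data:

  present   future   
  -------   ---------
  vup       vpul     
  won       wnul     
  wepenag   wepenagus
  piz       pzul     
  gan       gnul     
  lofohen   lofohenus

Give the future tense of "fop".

fpul

gan and lofohen both end in -n yet inflect differently (gnul, lofohenus), so the final letter is not what conditions the rule; the number of vowels is.
"fop" has 1 vowel. The stems with 1 vowel (gan → gnul, won → wnul, vup → vpul) delete the last vowel and add -ul.
The other pattern: stems with 3 vowels add -us.
So fop → fpul.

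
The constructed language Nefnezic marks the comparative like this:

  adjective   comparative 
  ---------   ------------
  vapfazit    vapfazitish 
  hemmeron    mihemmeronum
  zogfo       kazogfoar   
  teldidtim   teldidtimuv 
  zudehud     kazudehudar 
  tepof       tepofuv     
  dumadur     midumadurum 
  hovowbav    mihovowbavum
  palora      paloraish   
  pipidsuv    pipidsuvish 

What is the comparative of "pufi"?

pufiish

"pufi" begins with p-. The stems beginning with p- (pipidsuv → pipidsuvish, palora → paloraish) add -ish.
So pufi → pufiish.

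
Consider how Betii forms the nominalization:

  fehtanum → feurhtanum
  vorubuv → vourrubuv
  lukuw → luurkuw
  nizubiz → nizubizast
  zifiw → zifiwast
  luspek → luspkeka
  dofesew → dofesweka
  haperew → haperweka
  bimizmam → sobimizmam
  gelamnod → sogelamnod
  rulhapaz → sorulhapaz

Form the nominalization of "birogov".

sobirogov

lukuw and zifiw both end in -w yet inflect differently (luurkuw, zifiwast), so the final letter is not what conditions the rule; the last vowel is.
"birogov" has last vowel 'o'. The one such stem in the data (gelamnod → sogelamnod) adds the prefix so-, so the same rule applies.
The other patterns: stems whose last vowel is 'u' insert -ur- after the first vowel; stems whose last vowel is 'i' add -ast; stems whose last vowel is 'e' delete the last vowel and add -eka.
So birogov → sobirogov.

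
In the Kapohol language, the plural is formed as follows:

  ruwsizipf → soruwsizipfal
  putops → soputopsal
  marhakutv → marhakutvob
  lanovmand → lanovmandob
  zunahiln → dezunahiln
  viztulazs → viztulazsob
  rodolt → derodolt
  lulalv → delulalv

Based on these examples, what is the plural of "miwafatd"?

miwafatdob

"miwafatd" has second-to-last letter 't'. The one such stem in the data (marhakutv → marhakutvob) adds -ob, so the same rule applies.
The other patterns: stems whose second-to-last letter is 'l' add the prefix de-; stems whose second-to-last letter is 'p' add so- … -al around the stem.
So miwafatd → miwafatdob.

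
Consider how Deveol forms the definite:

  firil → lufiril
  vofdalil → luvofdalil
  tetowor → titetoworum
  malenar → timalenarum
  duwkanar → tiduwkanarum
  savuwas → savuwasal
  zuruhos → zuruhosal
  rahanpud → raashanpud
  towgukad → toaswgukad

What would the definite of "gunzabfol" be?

malenar and savuwas both have last vowel 'a' yet inflect differently (timalenarum, savuwasal), so the last vowel is not what conditions the rule; the final letter is.
"gunzabfol" ends in -l. The stems ending in -l (firil → lufiril, vofdalil → luvofdalil) add the prefix lu-.
The other patterns: stems ending in -r add ti- … -um around the stem; stems ending in -s add -al; stems ending in -d insert -as- after the first vowel.
So gunzabfol → lugunzabfol.

lugunzabfol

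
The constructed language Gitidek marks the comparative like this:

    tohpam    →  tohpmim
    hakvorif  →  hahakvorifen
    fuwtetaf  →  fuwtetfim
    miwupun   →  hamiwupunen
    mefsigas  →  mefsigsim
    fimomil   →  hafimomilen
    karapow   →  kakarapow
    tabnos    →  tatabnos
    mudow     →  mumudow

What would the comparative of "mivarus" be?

"mivarus" has last vowel 'u'. The one such stem in the data (miwupun → hamiwupunen) adds ha- … -en around the stem, so the same rule applies.
So mivarus → hamivarusen.

hamivarusen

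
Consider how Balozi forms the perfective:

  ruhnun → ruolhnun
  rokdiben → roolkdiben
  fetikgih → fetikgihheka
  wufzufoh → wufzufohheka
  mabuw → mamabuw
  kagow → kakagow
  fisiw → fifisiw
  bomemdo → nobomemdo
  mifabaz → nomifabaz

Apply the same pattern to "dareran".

daolreran

ruhnun and mabuw both have last vowel 'u' yet inflect differently (ruolhnun, mamabuw), so the last vowel is not what conditions the rule; the final letter is.
"dareran" ends in -n. The stems ending in -n (ruhnun → ruolhnun, rokdiben → roolkdiben) insert -ol- after the first vowel.
The other patterns: stems ending in -h double the final consonant and add -eka; stems ending in -w repeat the first consonant+vowel as a prefix; stems ending in -o or -z add the prefix no-.
So dareran → daolreran.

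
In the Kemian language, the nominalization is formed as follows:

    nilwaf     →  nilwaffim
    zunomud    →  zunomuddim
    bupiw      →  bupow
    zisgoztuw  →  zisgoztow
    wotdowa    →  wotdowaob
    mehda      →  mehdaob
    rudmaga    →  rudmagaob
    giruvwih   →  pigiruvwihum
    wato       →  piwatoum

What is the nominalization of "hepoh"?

pihepohum

zunomud and zisgoztuw both have last vowel 'u' yet inflect differently (zunomuddim, zisgoztow), so the last vowel is not what conditions the rule; the final letter is.
"hepoh" ends in -h. The one such stem in the data (giruvwih → pigiruvwihum) adds pi- … -um around the stem, so the same rule applies.
The other patterns: stems ending in -d or -f double the final consonant and add -im; stems ending in -w change the last vowel to 'o'; stems ending in -a add -ob.
So hepoh → pihepohum.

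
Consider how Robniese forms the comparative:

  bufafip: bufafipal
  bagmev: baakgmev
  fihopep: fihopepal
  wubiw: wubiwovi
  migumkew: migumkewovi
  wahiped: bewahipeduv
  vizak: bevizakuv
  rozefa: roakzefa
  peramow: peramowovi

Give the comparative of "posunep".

migumkew and bagmev both have last vowel 'e' yet inflect differently (migumkewovi, baakgmev), so the last vowel is not what conditions the rule; the final letter is.
"posunep" ends in -p. The stems ending in -p (fihopep → fihopepal, bufafip → bufafipal) add -al.
The other patterns: stems ending in -w add -ovi; stems ending in -a or -v insert -ak- after the first vowel; stems ending in -d or -k add be- … -uv around the stem.
So posunep → posunepal.

posunepal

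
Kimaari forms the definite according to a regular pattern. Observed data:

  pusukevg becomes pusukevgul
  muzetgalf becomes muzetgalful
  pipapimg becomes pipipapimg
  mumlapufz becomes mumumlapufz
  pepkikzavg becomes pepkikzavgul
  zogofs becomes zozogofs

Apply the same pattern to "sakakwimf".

pipapimg and pepkikzavg both end in -g yet inflect differently (pipipapimg, pepkikzavgul), so the final letter is not what conditions the rule; the second-to-last letter is.
"sakakwimf" has second-to-last letter 'm'. The one such stem in the data (pipapimg → pipipapimg) repeats the first consonant+vowel as a prefix (as do mumlapufz, zogofs), so the same rule applies.
The other pattern: stems whose second-to-last letter is 'l' or 'v' add -ul.
So sakakwimf → sasakakwimf.

sasakakwimf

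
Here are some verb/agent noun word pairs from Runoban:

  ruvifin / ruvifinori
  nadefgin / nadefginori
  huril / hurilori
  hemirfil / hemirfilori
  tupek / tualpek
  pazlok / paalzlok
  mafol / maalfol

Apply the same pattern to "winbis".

hemirfil and mafol both end in -l yet inflect differently (hemirfilori, maalfol), so the final letter is not what conditions the rule; the last vowel is.
"winbis" has last vowel 'i'. The stems whose last vowel is 'i' (hemirfil → hemirfilori, huril → hurilori, ruvifin → ruvifinori) add -ori.
So winbis → winbisori.

winbisori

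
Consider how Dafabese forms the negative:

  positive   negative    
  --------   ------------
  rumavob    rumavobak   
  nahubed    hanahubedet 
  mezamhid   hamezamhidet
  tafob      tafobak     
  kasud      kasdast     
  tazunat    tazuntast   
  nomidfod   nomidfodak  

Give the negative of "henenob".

nomidfod and nahubed both end in -d yet inflect differently (nomidfodak, hanahubedet), so the final letter is not what conditions the rule; the last vowel is.
"henenob" has last vowel 'o'. The stems whose last vowel is 'o' (rumavob → rumavobak, nomidfod → nomidfodak, tafob → tafobak) add -ak.
The other patterns: stems whose last vowel is 'e' or 'i' add ha- … -et around the stem; stems whose last vowel is 'a' or 'u' delete the last vowel and add -ast.
So henenob → henenobak.

henenobak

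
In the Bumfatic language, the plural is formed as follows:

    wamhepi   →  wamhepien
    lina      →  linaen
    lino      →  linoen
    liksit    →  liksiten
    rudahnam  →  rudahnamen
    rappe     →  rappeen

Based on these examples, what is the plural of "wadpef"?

Every pair shown (wamhepi → wamhepien, lina → linaen, lino → linoen, …) follows the same rule: add -en.
So wadpef → wadpefen.

wadpefen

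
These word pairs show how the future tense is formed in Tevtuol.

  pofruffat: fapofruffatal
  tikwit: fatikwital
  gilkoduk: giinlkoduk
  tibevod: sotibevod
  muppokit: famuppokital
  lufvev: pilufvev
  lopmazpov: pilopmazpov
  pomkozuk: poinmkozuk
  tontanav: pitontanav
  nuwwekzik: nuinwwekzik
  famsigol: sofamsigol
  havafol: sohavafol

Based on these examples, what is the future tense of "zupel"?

tontanav and pofruffat both have last vowel 'a' yet inflect differently (pitontanav, fapofruffatal), so the last vowel is not what conditions the rule; the final letter is.
"zupel" ends in -l. The stems ending in -l (havafol → sohavafol, famsigol → sofamsigol) add the prefix so-.
So zupel → sozupel.

sozupel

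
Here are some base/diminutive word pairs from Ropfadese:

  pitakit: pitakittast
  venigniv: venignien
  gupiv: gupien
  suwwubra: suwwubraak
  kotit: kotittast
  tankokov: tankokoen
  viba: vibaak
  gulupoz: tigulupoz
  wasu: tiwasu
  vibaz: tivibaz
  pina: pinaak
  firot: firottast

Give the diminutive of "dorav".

doraen

firot and tankokov both have last vowel 'o' yet inflect differently (firottast, tankokoen), so the last vowel is not what conditions the rule; the final letter is.
"dorav" ends in -v. The stems ending in -v (tankokov → tankokoen, gupiv → gupien, venigniv → venignien) drop the final letter and add -en.
So dorav → doraen.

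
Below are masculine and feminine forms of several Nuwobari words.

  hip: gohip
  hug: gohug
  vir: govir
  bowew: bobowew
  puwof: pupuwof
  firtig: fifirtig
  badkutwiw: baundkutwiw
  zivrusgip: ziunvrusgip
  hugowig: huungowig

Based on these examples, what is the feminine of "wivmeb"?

hug and firtig both end in -g yet inflect differently (gohug, fifirtig), so the final letter is not what conditions the rule; the number of vowels is.
"wivmeb" has 2 vowels. The stems with 2 vowels (bowew → bobowew, puwof → pupuwof, firtig → fifirtig) repeat the first consonant+vowel as a prefix.
The other patterns: stems with 1 vowel add the prefix go-; stems with 3 vowels insert -un- after the first vowel.
So wivmeb → wiwivmeb.

wiwivmeb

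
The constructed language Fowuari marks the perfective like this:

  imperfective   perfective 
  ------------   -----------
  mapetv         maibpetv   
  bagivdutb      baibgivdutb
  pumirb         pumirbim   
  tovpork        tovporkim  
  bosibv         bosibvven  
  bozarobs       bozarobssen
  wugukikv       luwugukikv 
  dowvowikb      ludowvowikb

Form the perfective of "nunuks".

"nunuks" has second-to-last letter 'k'. The stems whose second-to-last letter is 'k' (wugukikv → luwugukikv, dowvowikb → ludowvowikb) add the prefix lu-.
So nunuks → lununuks.

lununuks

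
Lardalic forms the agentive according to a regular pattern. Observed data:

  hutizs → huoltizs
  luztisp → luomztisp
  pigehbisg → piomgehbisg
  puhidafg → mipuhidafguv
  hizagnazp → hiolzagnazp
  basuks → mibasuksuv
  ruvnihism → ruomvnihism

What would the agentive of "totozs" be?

tooltozs

"totozs" has second-to-last letter 'z'. The stems whose second-to-last letter is 'z' (hizagnazp → hiolzagnazp, hutizs → huoltizs) insert -ol- after the first vowel.
So totozs → tooltozs.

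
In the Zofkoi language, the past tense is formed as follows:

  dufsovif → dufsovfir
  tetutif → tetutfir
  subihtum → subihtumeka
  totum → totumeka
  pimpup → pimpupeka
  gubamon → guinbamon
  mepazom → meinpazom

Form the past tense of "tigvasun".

"tigvasun" has last vowel 'u'. The stems whose last vowel is 'u' (subihtum → subihtumeka, totum → totumeka, pimpup → pimpupeka) add -eka.
So tigvasun → tigvasuneka.

tigvasuneka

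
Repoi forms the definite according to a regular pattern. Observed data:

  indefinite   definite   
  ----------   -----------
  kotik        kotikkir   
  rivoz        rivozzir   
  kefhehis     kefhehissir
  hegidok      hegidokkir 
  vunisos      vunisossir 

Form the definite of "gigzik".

Every pair shown (kotik → kotikkir, rivoz → rivozzir, kefhehis → kefhehissir, …) follows the same rule: double the final consonant and add -ir.
So gigzik → gigzikkir.

gigzikkir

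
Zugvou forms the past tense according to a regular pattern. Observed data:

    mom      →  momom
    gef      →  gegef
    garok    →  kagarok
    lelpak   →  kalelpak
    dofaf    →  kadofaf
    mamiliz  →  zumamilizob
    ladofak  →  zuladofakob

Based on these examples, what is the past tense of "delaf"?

gef and dofaf both end in -f yet inflect differently (gegef, kadofaf), so the final letter is not what conditions the rule; the number of vowels is.
"delaf" has 2 vowels. The stems with 2 vowels (garok → kagarok, lelpak → kalelpak, dofaf → kadofaf) add the prefix ka-.
So delaf → kadelaf.

kadelaf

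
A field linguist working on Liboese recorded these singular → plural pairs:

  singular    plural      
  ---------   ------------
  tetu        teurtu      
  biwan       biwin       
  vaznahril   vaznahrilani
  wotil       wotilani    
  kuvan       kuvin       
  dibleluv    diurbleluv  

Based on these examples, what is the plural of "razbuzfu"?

raurzbuzfu

wotil and kuvan both have 2 vowels yet inflect differently (wotilani, kuvin), so the number of vowels is not what conditions the rule; the final letter is.
"razbuzfu" ends in -u. The one such stem in the data (tetu → teurtu) inserts -ur- after the first vowel (as does dibleluv), so the same rule applies.
The other patterns: stems ending in -l add -ani; stems ending in -n change the last vowel to 'i'.
So razbuzfu → raurzbuzfu.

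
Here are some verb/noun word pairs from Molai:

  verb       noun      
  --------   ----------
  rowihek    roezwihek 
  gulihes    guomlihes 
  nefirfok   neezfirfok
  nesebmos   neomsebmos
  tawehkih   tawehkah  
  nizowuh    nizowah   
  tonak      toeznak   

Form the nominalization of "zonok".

zoeznok

rowihek and gulihes both have last vowel 'e' yet inflect differently (roezwihek, guomlihes), so the last vowel is not what conditions the rule; the final letter is.
"zonok" ends in -k. The stems ending in -k (nefirfok → neezfirfok, tonak → toeznak, rowihek → roezwihek) insert -ez- after the first vowel.
The other patterns: stems ending in -h change the last vowel to 'a'; stems ending in -s insert -om- after the first vowel.
So zonok → zoeznok.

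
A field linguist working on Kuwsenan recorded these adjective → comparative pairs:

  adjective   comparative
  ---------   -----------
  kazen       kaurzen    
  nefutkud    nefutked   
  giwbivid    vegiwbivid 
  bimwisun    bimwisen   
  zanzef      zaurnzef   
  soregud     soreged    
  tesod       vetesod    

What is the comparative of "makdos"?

soregud and giwbivid both end in -d yet inflect differently (soreged, vegiwbivid), so the final letter is not what conditions the rule; the last vowel is.
"makdos" has last vowel 'o'. The one such stem in the data (tesod → vetesod) adds the prefix ve-, so the same rule applies.
So makdos → vemakdos.

vemakdos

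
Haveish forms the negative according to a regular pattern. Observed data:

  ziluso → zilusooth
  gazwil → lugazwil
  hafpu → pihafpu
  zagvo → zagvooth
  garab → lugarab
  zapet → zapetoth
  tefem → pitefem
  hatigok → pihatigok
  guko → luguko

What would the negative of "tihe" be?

pitihe

guko and zagvo both end in -o yet inflect differently (luguko, zagvooth), so the final letter is not what conditions the rule; the first letter is.
"tihe" begins with t-. The one such stem in the data (tefem → pitefem) adds the prefix pi-, so the same rule applies.
So tihe → pitihe.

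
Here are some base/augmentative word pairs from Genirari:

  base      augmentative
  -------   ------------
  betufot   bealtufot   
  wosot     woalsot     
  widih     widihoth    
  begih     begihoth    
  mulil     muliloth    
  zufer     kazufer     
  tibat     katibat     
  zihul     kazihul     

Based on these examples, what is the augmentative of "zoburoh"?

"zoburoh" has last vowel 'o'. The stems whose last vowel is 'o' (betufot → bealtufot, wosot → woalsot) insert -al- after the first vowel.
The other patterns: stems whose last vowel is 'i' add -oth; stems whose last vowel is 'a', 'e' or 'u' add the prefix ka-.
So zoburoh → zoalburoh.

zoalburoh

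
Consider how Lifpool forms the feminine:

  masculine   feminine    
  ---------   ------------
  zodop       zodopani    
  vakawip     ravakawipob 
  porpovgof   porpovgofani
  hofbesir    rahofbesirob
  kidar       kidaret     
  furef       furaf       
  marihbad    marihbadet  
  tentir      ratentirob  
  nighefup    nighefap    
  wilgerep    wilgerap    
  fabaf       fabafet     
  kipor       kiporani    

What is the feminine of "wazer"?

wazar

vakawip and nighefup both end in -p yet inflect differently (ravakawipob, nighefap), so the final letter is not what conditions the rule; the last vowel is.
"wazer" has last vowel 'e'. The stems whose last vowel is 'e' (wilgerep → wilgerap, furef → furaf) change the last vowel to 'a'.
The other patterns: stems whose last vowel is 'i' add ra- … -ob around the stem; stems whose last vowel is 'o' add -ani; stems whose last vowel is 'a' add -et.
So wazer → wazar.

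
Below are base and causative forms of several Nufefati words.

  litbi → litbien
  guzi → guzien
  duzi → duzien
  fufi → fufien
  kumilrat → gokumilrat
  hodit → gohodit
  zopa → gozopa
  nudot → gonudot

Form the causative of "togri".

"togri" ends in -i. The stems ending in -i (litbi → litbien, guzi → guzien, duzi → duzien) add -en.
The other pattern: stems ending in -a or -t add the prefix go-.
So togri → togrien.

togrien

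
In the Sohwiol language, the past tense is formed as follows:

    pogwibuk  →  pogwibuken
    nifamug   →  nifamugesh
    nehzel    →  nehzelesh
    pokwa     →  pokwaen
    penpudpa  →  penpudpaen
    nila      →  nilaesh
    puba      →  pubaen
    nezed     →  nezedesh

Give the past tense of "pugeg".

pugegen

pokwa and nila both end in -a yet inflect differently (pokwaen, nilaesh), so the final letter is not what conditions the rule; the first letter is.
"pugeg" begins with p-. The stems beginning with p- (pokwa → pokwaen, puba → pubaen, penpudpa → penpudpaen) add -en.
So pugeg → pugegen.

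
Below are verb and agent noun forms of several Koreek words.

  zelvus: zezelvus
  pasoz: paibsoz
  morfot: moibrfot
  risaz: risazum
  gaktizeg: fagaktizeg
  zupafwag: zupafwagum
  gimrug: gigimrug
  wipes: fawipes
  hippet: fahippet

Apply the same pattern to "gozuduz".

zupafwag and gaktizeg both end in -g yet inflect differently (zupafwagum, fagaktizeg), so the final letter is not what conditions the rule; the last vowel is.
"gozuduz" has last vowel 'u'. The stems whose last vowel is 'u' (gimrug → gigimrug, zelvus → zezelvus) repeat the first consonant+vowel as a prefix.
The other patterns: stems whose last vowel is 'a' add -um; stems whose last vowel is 'e' add the prefix fa-; stems whose last vowel is 'o' insert -ib- after the first vowel.
So gozuduz → gogozuduz.

gogozuduz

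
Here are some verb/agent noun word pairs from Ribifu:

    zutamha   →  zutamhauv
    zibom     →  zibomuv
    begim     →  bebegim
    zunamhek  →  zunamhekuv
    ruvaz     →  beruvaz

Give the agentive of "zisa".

"zisa" begins with z-. The stems beginning with z- (zunamhek → zunamhekuv, zutamha → zutamhauv, zibom → zibomuv) add -uv.
The other pattern: stems beginning with b- or r- add the prefix be-.
So zisa → zisauv.

zisauv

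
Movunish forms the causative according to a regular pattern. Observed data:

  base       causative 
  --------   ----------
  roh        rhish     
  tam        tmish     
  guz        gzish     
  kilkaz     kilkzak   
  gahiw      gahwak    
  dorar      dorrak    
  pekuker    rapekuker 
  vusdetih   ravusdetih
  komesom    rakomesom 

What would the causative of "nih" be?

guz and kilkaz both end in -z yet inflect differently (gzish, kilkzak), so the final letter is not what conditions the rule; the number of vowels is.
"nih" has 1 vowel. The stems with 1 vowel (roh → rhish, tam → tmish, guz → gzish) delete the last vowel and add -ish.
The other patterns: stems with 2 vowels delete the last vowel and add -ak; stems with 3 vowels add the prefix ra-.
So nih → nhish.

nhish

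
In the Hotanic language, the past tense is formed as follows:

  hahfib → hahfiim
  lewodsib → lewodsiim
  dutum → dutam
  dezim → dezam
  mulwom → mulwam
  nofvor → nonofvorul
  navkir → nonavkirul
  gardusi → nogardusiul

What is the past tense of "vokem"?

vokam

hahfib and dezim both have last vowel 'i' yet inflect differently (hahfiim, dezam), so the last vowel is not what conditions the rule; the final letter is.
"vokem" ends in -m. The stems ending in -m (dutum → dutam, dezim → dezam, mulwom → mulwam) change the last vowel to 'a'.
The other patterns: stems ending in -b drop the final letter and add -im; stems ending in -i or -r add no- … -ul around the stem.
So vokem → vokam.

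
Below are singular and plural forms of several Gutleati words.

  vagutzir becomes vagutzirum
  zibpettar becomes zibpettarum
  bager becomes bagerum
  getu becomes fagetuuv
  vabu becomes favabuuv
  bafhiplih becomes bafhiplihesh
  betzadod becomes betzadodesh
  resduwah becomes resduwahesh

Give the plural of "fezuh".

fezuhesh

vagutzir and bafhiplih both have last vowel 'i' yet inflect differently (vagutzirum, bafhiplihesh), so the last vowel is not what conditions the rule; the final letter is.
"fezuh" ends in -h. The stems ending in -h (bafhiplih → bafhiplihesh, resduwah → resduwahesh) add -esh.
So fezuh → fezuhesh.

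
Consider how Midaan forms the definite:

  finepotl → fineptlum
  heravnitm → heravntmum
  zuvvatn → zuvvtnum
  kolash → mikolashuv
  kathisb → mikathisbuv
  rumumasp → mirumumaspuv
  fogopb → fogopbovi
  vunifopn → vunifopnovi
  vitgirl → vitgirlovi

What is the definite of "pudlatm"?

pudltmum

kathisb and fogopb both end in -b yet inflect differently (mikathisbuv, fogopbovi), so the final letter is not what conditions the rule; the second-to-last letter is.
"pudlatm" has second-to-last letter 't'. The stems whose second-to-last letter is 't' (finepotl → fineptlum, heravnitm → heravntmum, zuvvatn → zuvvtnum) delete the last vowel and add -um.
The other patterns: stems whose second-to-last letter is 's' add mi- … -uv around the stem; stems whose second-to-last letter is 'p' or 'r' add -ovi.
So pudlatm → pudltmum.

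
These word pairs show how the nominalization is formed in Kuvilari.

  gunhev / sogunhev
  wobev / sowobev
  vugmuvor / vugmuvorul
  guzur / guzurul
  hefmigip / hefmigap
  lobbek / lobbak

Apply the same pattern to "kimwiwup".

kimwiwap

gunhev and lobbek both have last vowel 'e' yet inflect differently (sogunhev, lobbak), so the last vowel is not what conditions the rule; the final letter is.
"kimwiwup" ends in -p. The one such stem in the data (hefmigip → hefmigap) changes the last vowel to 'a' (as does lobbek), so the same rule applies.
So kimwiwup → kimwiwap.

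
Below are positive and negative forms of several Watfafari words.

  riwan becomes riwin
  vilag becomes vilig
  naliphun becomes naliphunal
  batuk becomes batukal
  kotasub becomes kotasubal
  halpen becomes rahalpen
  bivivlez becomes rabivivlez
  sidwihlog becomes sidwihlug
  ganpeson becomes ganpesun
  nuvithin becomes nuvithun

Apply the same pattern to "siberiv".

riwan and naliphun both end in -n yet inflect differently (riwin, naliphunal), so the final letter is not what conditions the rule; the last vowel is.
"siberiv" has last vowel 'i'. The one such stem in the data (nuvithin → nuvithun) changes the last vowel to 'u' (as do sidwihlog, ganpeson), so the same rule applies.
So siberiv → siberuv.

siberuv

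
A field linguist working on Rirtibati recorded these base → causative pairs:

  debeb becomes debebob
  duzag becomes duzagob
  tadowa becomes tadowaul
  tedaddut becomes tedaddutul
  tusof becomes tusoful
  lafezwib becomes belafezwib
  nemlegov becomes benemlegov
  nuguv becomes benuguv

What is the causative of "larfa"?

"larfa" begins with l-. The one such stem in the data (lafezwib → belafezwib) adds the prefix be-, so the same rule applies.
So larfa → belarfa.

belarfa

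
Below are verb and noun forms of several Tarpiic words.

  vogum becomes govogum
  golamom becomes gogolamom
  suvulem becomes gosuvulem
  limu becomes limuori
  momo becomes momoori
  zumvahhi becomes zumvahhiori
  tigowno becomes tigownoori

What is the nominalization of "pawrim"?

gopawrim

"pawrim" ends in a consonant. The stems ending in a consonant (vogum → govogum, golamom → gogolamom, suvulem → gosuvulem) add the prefix go-.
The other pattern: stems ending in a vowel add -ori.
So pawrim → gopawrim.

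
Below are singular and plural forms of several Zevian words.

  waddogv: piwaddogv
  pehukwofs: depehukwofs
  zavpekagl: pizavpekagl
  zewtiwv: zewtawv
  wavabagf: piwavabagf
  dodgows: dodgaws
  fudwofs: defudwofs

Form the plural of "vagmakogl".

pivagmakogl

"vagmakogl" has second-to-last letter 'g'. The stems whose second-to-last letter is 'g' (wavabagf → piwavabagf, zavpekagl → pizavpekagl, waddogv → piwaddogv) add the prefix pi-.
The other patterns: stems whose second-to-last letter is 'w' change the last vowel to 'a'; stems whose second-to-last letter is 'f' add the prefix de-.
So vagmakogl → pivagmakogl.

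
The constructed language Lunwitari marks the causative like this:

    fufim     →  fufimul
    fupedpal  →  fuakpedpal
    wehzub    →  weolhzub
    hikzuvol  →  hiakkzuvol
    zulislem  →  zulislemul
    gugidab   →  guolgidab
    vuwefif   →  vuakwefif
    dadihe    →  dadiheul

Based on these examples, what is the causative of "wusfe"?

gugidab and fupedpal both have last vowel 'a' yet inflect differently (guolgidab, fuakpedpal), so the last vowel is not what conditions the rule; the final letter is.
"wusfe" ends in -e. The one such stem in the data (dadihe → dadiheul) adds -ul, so the same rule applies.
So wusfe → wusfeul.

wusfeul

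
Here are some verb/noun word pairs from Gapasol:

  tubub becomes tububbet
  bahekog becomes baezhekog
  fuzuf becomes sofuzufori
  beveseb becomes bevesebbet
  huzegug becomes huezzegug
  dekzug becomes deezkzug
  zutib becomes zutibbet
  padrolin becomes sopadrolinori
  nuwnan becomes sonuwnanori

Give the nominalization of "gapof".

"gapof" ends in -f. The one such stem in the data (fuzuf → sofuzufori) adds so- … -ori around the stem, so the same rule applies.
So gapof → sogapofori.

sogapofori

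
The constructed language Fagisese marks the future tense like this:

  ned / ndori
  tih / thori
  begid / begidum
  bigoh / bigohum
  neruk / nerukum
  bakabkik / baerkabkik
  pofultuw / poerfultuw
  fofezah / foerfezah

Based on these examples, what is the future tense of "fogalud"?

foergalud

ned and begid both end in -d yet inflect differently (ndori, begidum), so the final letter is not what conditions the rule; the number of vowels is.
"fogalud" has 3 vowels. The stems with 3 vowels (bakabkik → baerkabkik, pofultuw → poerfultuw, fofezah → foerfezah) insert -er- after the first vowel.
The other patterns: stems with 1 vowel delete the last vowel and add -ori; stems with 2 vowels add -um.
So fogalud → foergalud.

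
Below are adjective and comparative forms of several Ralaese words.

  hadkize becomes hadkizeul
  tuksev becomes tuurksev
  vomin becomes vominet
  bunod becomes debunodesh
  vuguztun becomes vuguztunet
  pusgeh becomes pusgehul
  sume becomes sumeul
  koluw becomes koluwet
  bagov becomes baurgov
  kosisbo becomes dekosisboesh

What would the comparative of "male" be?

maleul

tuksev and pusgeh both have last vowel 'e' yet inflect differently (tuurksev, pusgehul), so the last vowel is not what conditions the rule; the final letter is.
"male" ends in -e. The stems ending in -e (sume → sumeul, hadkize → hadkizeul) add -ul.
So male → maleul.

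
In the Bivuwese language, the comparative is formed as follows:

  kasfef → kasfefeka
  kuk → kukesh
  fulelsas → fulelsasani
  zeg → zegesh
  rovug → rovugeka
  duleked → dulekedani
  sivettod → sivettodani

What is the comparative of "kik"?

kikesh

"kik" has 1 vowel. The stems with 1 vowel (zeg → zegesh, kuk → kukesh) add -esh.
The other patterns: stems with 2 vowels add -eka; stems with 3 vowels add -ani.
So kik → kikesh.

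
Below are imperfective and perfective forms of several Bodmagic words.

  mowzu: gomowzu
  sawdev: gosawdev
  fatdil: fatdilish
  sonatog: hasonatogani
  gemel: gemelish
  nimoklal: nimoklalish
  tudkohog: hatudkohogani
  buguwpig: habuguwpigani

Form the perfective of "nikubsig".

"nikubsig" ends in -g. The stems ending in -g (buguwpig → habuguwpigani, tudkohog → hatudkohogani, sonatog → hasonatogani) add ha- … -ani around the stem.
The other patterns: stems ending in -l add -ish; stems ending in -u or -v add the prefix go-.
So nikubsig → hanikubsigani.

hanikubsigani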